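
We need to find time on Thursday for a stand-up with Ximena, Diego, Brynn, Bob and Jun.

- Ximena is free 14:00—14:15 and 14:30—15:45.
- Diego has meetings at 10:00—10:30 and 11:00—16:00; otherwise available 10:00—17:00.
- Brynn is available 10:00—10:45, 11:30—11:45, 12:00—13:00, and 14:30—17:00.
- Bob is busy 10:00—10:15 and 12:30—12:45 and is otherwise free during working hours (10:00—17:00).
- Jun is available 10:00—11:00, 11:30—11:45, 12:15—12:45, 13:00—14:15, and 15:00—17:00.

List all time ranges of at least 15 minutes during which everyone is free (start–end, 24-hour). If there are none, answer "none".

Diego free within 10:00–17:00: 10:30–11:00, 16:00–17:00.
Bob free within 10:00–17:00: 10:15–12:30, 12:45–17:00.
Ximena ∩ Diego: (none).
Ximena ∩ Diego ∩ Brynn: (none).
Ximena ∩ Diego ∩ Brynn ∩ Bob: (none).
Ximena ∩ Diego ∩ Brynn ∩ Bob ∩ Jun: (none).
Windows ≥ 15 min: (none).

none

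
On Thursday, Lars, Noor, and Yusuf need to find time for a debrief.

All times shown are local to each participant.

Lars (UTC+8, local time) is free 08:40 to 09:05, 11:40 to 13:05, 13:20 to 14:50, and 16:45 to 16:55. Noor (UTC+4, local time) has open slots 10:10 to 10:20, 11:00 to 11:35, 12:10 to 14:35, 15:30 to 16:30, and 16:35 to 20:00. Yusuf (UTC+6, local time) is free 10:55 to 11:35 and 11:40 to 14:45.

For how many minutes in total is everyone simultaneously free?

10 minutes

Lars → UTC: 00:40–01:05, 03:40–05:05, 05:20–06:50, 08:45–08:55.
Noor → UTC: 06:10–06:20, 07:00–07:35, 08:10–10:35, 11:30–12:30, 12:35–16:00.
Yusuf → UTC: 04:55–05:35, 05:40–08:45.
Lars ∩ Noor: 06:10–06:20, 08:45–08:55.
Lars ∩ Noor ∩ Yusuf: 06:10–06:20.
Total common minutes: 10.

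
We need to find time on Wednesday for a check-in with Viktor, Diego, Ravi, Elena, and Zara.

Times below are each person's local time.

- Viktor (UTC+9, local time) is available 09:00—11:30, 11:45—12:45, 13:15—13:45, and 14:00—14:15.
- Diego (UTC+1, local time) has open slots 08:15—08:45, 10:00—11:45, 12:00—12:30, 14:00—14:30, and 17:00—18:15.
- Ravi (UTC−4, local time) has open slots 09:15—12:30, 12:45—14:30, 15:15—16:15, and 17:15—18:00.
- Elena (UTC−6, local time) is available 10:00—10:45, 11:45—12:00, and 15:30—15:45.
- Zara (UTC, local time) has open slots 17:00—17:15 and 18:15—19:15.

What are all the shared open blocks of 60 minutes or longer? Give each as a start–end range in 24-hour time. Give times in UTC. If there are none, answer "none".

Viktor → UTC: 00:00–02:30, 02:45–03:45, 04:15–04:45, 05:00–05:15.
Diego → UTC: 07:15–07:45, 09:00–10:45, 11:00–11:30, 13:00–13:30, 16:00–17:15.
Ravi → UTC: 13:15–16:30, 16:45–18:30, 19:15–20:15, 21:15–22:00.
Elena → UTC: 16:00–16:45, 17:45–18:00, 21:30–21:45.
Zara → UTC: 17:00–17:15, 18:15–19:15.
Viktor ∩ Diego: (none).
Viktor ∩ Diego ∩ Ravi: (none).
Viktor ∩ Diego ∩ Ravi ∩ Elena: (none).
Viktor ∩ Diego ∩ Ravi ∩ Elena ∩ Zara: (none).
Windows ≥ 60 min: (none).

none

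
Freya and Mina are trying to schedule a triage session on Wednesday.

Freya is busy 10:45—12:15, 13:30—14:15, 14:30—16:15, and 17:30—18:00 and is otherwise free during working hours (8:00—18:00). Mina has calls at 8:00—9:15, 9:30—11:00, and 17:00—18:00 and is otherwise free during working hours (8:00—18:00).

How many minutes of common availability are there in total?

Freya free within 08:00–18:00: 08:00–10:45, 12:15–13:30, 14:15–14:30, 16:15–17:30.
Mina free within 08:00–18:00: 09:15–09:30, 11:00–17:00.
Freya ∩ Mina: 09:15–09:30, 12:15–13:30, 14:15–14:30, 16:15–17:00.
Total common minutes: 15 + 75 + 15 + 45 = 150.

150 minutes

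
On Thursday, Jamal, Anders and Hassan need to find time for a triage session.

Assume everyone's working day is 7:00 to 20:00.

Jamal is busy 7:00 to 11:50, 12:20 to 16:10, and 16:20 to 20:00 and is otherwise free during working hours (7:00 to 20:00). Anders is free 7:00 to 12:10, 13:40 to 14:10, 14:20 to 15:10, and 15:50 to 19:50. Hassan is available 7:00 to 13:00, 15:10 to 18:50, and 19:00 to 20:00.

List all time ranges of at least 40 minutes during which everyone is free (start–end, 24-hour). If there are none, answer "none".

none

Jamal free within 07:00–20:00: 11:50–12:20, 16:10–16:20.
Jamal ∩ Anders: 11:50–12:10, 16:10–16:20.
Jamal ∩ Anders ∩ Hassan: 11:50–12:10, 16:10–16:20.
Windows ≥ 40 min: (none).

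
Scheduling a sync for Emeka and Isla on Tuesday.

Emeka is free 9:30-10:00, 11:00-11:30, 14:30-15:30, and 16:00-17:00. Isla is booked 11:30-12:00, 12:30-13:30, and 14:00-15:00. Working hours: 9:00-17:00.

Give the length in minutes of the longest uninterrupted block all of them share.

60 minutes

Isla free within 09:00–17:00: 09:00–11:30, 12:00–12:30, 13:30–14:00, 15:00–17:00.
Emeka ∩ Isla: 09:30–10:00, 11:00–11:30, 15:00–15:30, 16:00–17:00.
Common window lengths: 30, 30, 30, 60 min; longest is 60.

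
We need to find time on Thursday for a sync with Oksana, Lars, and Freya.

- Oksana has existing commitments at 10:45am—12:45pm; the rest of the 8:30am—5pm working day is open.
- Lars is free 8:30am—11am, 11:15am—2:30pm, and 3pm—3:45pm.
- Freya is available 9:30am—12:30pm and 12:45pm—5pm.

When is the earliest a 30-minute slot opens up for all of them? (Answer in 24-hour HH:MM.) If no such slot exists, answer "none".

09:30

Oksana free within 08:30–17:00: 08:30–10:45, 12:45–17:00.
Oksana ∩ Lars: 08:30–10:45, 12:45–14:30, 15:00–15:45.
Oksana ∩ Lars ∩ Freya: 09:30–10:45, 12:45–14:30, 15:00–15:45.
Windows ≥ 30 min: 09:30–10:45, 12:45–14:30, 15:00–15:45.
Earliest such window starts at 09:30.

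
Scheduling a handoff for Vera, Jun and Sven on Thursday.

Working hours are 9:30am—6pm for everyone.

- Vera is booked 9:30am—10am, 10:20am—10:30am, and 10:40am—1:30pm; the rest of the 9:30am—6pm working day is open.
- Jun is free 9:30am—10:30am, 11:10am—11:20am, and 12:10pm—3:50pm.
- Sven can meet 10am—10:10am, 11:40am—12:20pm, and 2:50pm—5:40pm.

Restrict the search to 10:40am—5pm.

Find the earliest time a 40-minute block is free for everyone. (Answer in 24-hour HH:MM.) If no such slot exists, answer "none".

14:50

Vera free within 09:30–18:00: 10:00–10:20, 10:30–10:40, 13:30–18:00.
Vera ∩ Jun: 10:00–10:20, 13:30–15:50.
Vera ∩ Jun ∩ Sven: 10:00–10:10, 14:50–15:50.
Restricted to 10:40–17:00: 14:50–15:50.
Windows ≥ 40 min: 14:50–15:50.
Earliest such window starts at 14:50.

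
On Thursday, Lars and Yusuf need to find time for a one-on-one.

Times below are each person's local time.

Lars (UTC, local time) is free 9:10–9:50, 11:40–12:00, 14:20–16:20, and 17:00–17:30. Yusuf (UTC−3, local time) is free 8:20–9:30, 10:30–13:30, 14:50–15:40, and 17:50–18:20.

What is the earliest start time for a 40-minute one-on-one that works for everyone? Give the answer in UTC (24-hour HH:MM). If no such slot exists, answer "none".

14:20

Lars → UTC: 09:10–09:50, 11:40–12:00, 14:20–16:20, 17:00–17:30.
Yusuf → UTC: 11:20–12:30, 13:30–16:30, 17:50–18:40, 20:50–21:20.
Lars ∩ Yusuf: 11:40–12:00, 14:20–16:20.
Windows ≥ 40 min: 14:20–16:20.
Earliest such window starts at 14:20.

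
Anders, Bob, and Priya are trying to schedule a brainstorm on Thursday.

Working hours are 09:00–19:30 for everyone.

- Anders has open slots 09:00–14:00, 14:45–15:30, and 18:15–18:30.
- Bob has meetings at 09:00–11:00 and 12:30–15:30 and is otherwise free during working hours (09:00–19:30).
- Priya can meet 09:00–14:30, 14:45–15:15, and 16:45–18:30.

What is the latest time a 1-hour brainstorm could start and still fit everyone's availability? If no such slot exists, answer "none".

Bob free within 09:00–19:30: 11:00–12:30, 15:30–19:30.
Anders ∩ Bob: 11:00–12:30, 18:15–18:30.
Anders ∩ Bob ∩ Priya: 11:00–12:30, 18:15–18:30.
Windows ≥ 60 min: 11:00–12:30.
Latest start in the last window 11:00–12:30 is 12:30 − 60 min = 11:30.

11:30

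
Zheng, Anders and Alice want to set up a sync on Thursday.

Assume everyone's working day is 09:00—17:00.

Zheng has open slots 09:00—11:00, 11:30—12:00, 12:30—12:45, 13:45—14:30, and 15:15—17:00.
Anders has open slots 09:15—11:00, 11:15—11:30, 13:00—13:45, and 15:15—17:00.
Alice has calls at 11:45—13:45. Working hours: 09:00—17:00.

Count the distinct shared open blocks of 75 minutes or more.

2

Alice free within 09:00–17:00: 09:00–11:45, 13:45–17:00.
Zheng ∩ Anders: 09:15–11:00, 15:15–17:00.
Zheng ∩ Anders ∩ Alice: 09:15–11:00, 15:15–17:00.
Windows ≥ 75 min: 09:15–11:00, 15:15–17:00.
That's 2 windows.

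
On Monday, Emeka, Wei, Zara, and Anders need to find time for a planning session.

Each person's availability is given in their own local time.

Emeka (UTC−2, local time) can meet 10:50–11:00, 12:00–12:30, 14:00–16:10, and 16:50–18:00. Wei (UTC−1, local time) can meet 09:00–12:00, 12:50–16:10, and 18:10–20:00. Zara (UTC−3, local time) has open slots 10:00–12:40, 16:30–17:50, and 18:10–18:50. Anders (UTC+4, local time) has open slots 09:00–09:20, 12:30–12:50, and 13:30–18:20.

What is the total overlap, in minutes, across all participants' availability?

Emeka → UTC: 12:50–13:00, 14:00–14:30, 16:00–18:10, 18:50–20:00.
Wei → UTC: 10:00–13:00, 13:50–17:10, 19:10–21:00.
Zara → UTC: 13:00–15:40, 19:30–20:50, 21:10–21:50.
Anders → UTC: 05:00–05:20, 08:30–08:50, 09:30–14:20.
Emeka ∩ Wei: 12:50–13:00, 14:00–14:30, 16:00–17:10, 19:10–20:00.
Emeka ∩ Wei ∩ Zara: 14:00–14:30, 19:30–20:00.
Emeka ∩ Wei ∩ Zara ∩ Anders: 14:00–14:20.
Total common minutes: 20.

20 minutes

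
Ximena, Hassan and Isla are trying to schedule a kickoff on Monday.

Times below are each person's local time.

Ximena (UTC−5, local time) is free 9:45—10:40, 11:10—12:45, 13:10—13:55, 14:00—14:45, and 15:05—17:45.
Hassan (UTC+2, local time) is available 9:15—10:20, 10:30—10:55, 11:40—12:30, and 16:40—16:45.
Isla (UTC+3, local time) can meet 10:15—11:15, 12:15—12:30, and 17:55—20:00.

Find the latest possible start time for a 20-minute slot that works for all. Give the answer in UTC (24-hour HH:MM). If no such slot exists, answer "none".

Ximena → UTC: 14:45–15:40, 16:10–17:45, 18:10–18:55, 19:00–19:45, 20:05–22:45.
Hassan → UTC: 07:15–08:20, 08:30–08:55, 09:40–10:30, 14:40–14:45.
Isla → UTC: 07:15–08:15, 09:15–09:30, 14:55–17:00.
Ximena ∩ Hassan: (none).
Ximena ∩ Hassan ∩ Isla: (none).
Windows ≥ 20 min: (none).

none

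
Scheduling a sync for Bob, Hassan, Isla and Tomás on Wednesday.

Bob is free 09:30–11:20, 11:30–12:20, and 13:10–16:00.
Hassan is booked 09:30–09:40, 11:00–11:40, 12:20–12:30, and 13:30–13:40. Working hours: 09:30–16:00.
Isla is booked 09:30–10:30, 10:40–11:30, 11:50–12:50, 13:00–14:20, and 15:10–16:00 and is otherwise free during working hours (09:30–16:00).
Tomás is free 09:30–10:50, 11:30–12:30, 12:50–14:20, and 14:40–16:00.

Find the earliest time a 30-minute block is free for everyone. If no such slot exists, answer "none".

Hassan free within 09:30–16:00: 09:40–11:00, 11:40–12:20, 12:30–13:30, 13:40–16:00.
Isla free within 09:30–16:00: 10:30–10:40, 11:30–11:50, 12:50–13:00, 14:20–15:10.
Bob ∩ Hassan: 09:40–11:00, 11:40–12:20, 13:10–13:30, 13:40–16:00.
Bob ∩ Hassan ∩ Isla: 10:30–10:40, 11:40–11:50, 14:20–15:10.
Bob ∩ Hassan ∩ Isla ∩ Tomás: 10:30–10:40, 11:40–11:50, 14:40–15:10.
Windows ≥ 30 min: 14:40–15:10.
Earliest such window starts at 14:40.

14:40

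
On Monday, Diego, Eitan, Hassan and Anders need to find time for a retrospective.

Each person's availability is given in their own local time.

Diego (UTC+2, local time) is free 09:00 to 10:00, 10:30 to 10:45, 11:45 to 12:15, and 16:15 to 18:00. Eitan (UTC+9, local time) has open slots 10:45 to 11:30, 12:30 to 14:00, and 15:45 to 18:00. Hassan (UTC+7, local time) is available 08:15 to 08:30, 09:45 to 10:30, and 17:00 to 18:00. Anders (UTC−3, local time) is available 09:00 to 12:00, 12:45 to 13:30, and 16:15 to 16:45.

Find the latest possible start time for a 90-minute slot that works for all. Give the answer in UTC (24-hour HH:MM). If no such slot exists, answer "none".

Diego → UTC: 07:00–08:00, 08:30–08:45, 09:45–10:15, 14:15–16:00.
Eitan → UTC: 01:45–02:30, 03:30–05:00, 06:45–09:00.
Hassan → UTC: 01:15–01:30, 02:45–03:30, 10:00–11:00.
Anders → UTC: 12:00–15:00, 15:45–16:30, 19:15–19:45.
Diego ∩ Eitan: 07:00–08:00, 08:30–08:45.
Diego ∩ Eitan ∩ Hassan: (none).
Diego ∩ Eitan ∩ Hassan ∩ Anders: (none).
Windows ≥ 90 min: (none).

none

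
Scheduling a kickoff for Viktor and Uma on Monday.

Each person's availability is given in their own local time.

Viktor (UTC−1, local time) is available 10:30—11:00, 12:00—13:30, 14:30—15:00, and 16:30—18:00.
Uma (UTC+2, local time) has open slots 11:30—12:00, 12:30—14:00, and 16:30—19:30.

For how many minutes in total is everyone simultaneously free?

Viktor → UTC: 11:30–12:00, 13:00–14:30, 15:30–16:00, 17:30–19:00.
Uma → UTC: 09:30–10:00, 10:30–12:00, 14:30–17:30.
Viktor ∩ Uma: 11:30–12:00, 15:30–16:00.
Total common minutes: 30 + 30 = 60.

60 minutes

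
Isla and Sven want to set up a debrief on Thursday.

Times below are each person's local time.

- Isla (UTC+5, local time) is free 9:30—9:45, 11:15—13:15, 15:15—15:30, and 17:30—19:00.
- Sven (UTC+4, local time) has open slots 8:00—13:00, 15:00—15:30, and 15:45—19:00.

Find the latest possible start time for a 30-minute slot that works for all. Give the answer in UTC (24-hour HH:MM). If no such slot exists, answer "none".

13:30

Isla → UTC: 04:30–04:45, 06:15–08:15, 10:15–10:30, 12:30–14:00.
Sven → UTC: 04:00–09:00, 11:00–11:30, 11:45–15:00.
Isla ∩ Sven: 04:30–04:45, 06:15–08:15, 12:30–14:00.
Windows ≥ 30 min: 06:15–08:15, 12:30–14:00.
Latest start in the last window 12:30–14:00 is 14:00 − 30 min = 13:30.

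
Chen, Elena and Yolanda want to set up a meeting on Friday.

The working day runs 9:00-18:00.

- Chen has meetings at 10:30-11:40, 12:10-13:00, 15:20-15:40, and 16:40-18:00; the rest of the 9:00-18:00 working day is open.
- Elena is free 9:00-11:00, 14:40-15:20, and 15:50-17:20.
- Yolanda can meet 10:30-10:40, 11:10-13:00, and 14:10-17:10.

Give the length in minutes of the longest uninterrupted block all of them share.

Chen free within 09:00–18:00: 09:00–10:30, 11:40–12:10, 13:00–15:20, 15:40–16:40.
Chen ∩ Elena: 09:00–10:30, 14:40–15:20, 15:50–16:40.
Chen ∩ Elena ∩ Yolanda: 14:40–15:20, 15:50–16:40.
Common window lengths: 40, 50 min; longest is 50.

50 minutes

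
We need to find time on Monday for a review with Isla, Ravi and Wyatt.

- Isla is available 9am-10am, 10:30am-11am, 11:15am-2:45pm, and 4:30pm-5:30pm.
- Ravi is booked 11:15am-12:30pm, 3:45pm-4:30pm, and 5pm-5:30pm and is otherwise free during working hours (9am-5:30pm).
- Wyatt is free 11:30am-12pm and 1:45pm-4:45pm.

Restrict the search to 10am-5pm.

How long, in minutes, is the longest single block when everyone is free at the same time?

60 minutes

Ravi free within 09:00–17:30: 09:00–11:15, 12:30–15:45, 16:30–17:00.
Isla ∩ Ravi: 09:00–10:00, 10:30–11:00, 12:30–14:45, 16:30–17:00.
Isla ∩ Ravi ∩ Wyatt: 13:45–14:45, 16:30–16:45.
Restricted to 10:00–17:00: 13:45–14:45, 16:30–16:45.
Common window lengths: 60, 15 min; longest is 60.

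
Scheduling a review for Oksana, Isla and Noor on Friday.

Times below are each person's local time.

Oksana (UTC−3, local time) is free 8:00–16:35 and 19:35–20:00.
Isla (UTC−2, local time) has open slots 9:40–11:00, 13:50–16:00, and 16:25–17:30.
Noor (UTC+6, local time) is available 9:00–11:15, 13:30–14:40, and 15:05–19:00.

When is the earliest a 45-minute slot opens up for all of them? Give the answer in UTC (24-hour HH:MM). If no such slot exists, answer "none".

Oksana → UTC: 11:00–19:35, 22:35–23:00.
Isla → UTC: 11:40–13:00, 15:50–18:00, 18:25–19:30.
Noor → UTC: 03:00–05:15, 07:30–08:40, 09:05–13:00.
Oksana ∩ Isla: 11:40–13:00, 15:50–18:00, 18:25–19:30.
Oksana ∩ Isla ∩ Noor: 11:40–13:00.
Windows ≥ 45 min: 11:40–13:00.
Earliest such window starts at 11:40.

11:40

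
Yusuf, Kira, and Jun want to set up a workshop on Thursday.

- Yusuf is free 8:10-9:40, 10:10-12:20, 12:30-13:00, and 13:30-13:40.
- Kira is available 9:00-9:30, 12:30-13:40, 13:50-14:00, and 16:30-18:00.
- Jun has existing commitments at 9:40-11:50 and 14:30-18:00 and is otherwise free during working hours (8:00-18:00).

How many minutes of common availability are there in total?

70 minutes

Jun free within 08:00–18:00: 08:00–09:40, 11:50–14:30.
Yusuf ∩ Kira: 09:00–09:30, 12:30–13:00, 13:30–13:40.
Yusuf ∩ Kira ∩ Jun: 09:00–09:30, 12:30–13:00, 13:30–13:40.
Total common minutes: 30 + 30 + 10 = 70.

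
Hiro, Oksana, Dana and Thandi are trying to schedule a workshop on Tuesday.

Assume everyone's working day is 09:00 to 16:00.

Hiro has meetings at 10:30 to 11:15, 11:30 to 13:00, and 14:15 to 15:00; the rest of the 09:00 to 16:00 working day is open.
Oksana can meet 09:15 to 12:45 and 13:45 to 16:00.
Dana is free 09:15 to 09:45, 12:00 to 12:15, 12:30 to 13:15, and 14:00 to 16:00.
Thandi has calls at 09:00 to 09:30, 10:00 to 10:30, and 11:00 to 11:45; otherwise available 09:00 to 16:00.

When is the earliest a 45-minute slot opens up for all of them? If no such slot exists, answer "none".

15:00

Hiro free within 09:00–16:00: 09:00–10:30, 11:15–11:30, 13:00–14:15, 15:00–16:00.
Thandi free within 09:00–16:00: 09:30–10:00, 10:30–11:00, 11:45–16:00.
Hiro ∩ Oksana: 09:15–10:30, 11:15–11:30, 13:45–14:15, 15:00–16:00.
Hiro ∩ Oksana ∩ Dana: 09:15–09:45, 14:00–14:15, 15:00–16:00.
Hiro ∩ Oksana ∩ Dana ∩ Thandi: 09:30–09:45, 14:00–14:15, 15:00–16:00.
Windows ≥ 45 min: 15:00–16:00.
Earliest such window starts at 15:00.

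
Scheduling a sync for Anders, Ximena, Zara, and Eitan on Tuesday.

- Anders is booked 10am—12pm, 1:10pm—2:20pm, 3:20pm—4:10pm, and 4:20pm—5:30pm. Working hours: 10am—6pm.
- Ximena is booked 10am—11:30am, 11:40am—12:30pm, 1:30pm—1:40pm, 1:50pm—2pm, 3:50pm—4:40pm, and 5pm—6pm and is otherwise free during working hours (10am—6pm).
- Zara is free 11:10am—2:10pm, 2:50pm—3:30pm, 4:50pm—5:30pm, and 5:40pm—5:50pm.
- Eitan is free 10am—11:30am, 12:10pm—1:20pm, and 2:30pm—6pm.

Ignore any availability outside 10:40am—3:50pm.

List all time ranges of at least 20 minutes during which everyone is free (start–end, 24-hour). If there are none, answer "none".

12:30–13:10, 14:50–15:20

Anders free within 10:00–18:00: 12:00–13:10, 14:20–15:20, 16:10–16:20, 17:30–18:00.
Ximena free within 10:00–18:00: 11:30–11:40, 12:30–13:30, 13:40–13:50, 14:00–15:50, 16:40–17:00.
Anders ∩ Ximena: 12:30–13:10, 14:20–15:20.
Anders ∩ Ximena ∩ Zara: 12:30–13:10, 14:50–15:20.
Anders ∩ Ximena ∩ Zara ∩ Eitan: 12:30–13:10, 14:50–15:20.
Restricted to 10:40–15:50: 12:30–13:10, 14:50–15:20.
Windows ≥ 20 min: 12:30–13:10, 14:50–15:20.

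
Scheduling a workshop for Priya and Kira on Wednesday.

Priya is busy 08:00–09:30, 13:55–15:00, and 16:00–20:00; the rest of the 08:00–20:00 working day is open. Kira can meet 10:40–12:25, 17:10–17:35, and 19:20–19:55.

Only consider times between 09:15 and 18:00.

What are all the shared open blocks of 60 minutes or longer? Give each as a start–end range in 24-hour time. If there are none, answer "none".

Priya free within 08:00–20:00: 09:30–13:55, 15:00–16:00.
Priya ∩ Kira: 10:40–12:25.
Restricted to 09:15–18:00: 10:40–12:25.
Windows ≥ 60 min: 10:40–12:25.

10:40–12:25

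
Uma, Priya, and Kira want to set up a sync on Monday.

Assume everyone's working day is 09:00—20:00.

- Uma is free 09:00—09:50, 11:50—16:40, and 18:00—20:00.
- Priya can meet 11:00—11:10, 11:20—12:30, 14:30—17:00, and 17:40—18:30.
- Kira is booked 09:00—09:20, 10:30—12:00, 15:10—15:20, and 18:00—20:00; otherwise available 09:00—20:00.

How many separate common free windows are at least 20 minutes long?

3

Kira free within 09:00–20:00: 09:20–10:30, 12:00–15:10, 15:20–18:00.
Uma ∩ Priya: 11:50–12:30, 14:30–16:40, 18:00–18:30.
Uma ∩ Priya ∩ Kira: 12:00–12:30, 14:30–15:10, 15:20–16:40.
Windows ≥ 20 min: 12:00–12:30, 14:30–15:10, 15:20–16:40.
That's 3 windows.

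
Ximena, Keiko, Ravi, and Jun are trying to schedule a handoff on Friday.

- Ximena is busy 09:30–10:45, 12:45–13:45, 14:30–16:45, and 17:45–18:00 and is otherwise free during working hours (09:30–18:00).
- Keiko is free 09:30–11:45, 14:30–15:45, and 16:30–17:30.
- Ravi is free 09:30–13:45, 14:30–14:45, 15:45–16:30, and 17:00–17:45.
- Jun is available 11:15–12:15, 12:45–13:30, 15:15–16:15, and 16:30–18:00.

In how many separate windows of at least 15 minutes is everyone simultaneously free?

Ximena free within 09:30–18:00: 10:45–12:45, 13:45–14:30, 16:45–17:45.
Ximena ∩ Keiko: 10:45–11:45, 16:45–17:30.
Ximena ∩ Keiko ∩ Ravi: 10:45–11:45, 17:00–17:30.
Ximena ∩ Keiko ∩ Ravi ∩ Jun: 11:15–11:45, 17:00–17:30.
Windows ≥ 15 min: 11:15–11:45, 17:00–17:30.
That's 2 windows.

2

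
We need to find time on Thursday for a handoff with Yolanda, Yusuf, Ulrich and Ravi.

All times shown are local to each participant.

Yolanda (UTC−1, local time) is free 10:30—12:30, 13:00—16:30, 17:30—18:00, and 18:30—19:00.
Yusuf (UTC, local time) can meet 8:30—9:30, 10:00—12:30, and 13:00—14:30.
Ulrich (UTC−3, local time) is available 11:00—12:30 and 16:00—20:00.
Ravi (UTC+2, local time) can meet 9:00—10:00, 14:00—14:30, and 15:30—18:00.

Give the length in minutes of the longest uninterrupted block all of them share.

Yolanda → UTC: 11:30–13:30, 14:00–17:30, 18:30–19:00, 19:30–20:00.
Yusuf → UTC: 08:30–09:30, 10:00–12:30, 13:00–14:30.
Ulrich → UTC: 14:00–15:30, 19:00–23:00.
Ravi → UTC: 07:00–08:00, 12:00–12:30, 13:30–16:00.
Yolanda ∩ Yusuf: 11:30–12:30, 13:00–13:30, 14:00–14:30.
Yolanda ∩ Yusuf ∩ Ulrich: 14:00–14:30.
Yolanda ∩ Yusuf ∩ Ulrich ∩ Ravi: 14:00–14:30.
Single common window of 30 minutes.

30 minutes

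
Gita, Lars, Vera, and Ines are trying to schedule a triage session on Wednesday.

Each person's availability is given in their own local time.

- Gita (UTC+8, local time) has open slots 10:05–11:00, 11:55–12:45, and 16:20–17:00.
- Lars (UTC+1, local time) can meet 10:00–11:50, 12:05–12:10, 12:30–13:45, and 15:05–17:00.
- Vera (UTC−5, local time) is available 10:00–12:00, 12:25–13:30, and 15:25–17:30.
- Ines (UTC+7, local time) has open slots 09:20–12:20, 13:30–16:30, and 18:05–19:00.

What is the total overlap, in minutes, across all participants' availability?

Gita → UTC: 02:05–03:00, 03:55–04:45, 08:20–09:00.
Lars → UTC: 09:00–10:50, 11:05–11:10, 11:30–12:45, 14:05–16:00.
Vera → UTC: 15:00–17:00, 17:25–18:30, 20:25–22:30.
Ines → UTC: 02:20–05:20, 06:30–09:30, 11:05–12:00.
Gita ∩ Lars: (none).
Gita ∩ Lars ∩ Vera: (none).
Gita ∩ Lars ∩ Vera ∩ Ines: (none).
Total common minutes: 0.

0 minutes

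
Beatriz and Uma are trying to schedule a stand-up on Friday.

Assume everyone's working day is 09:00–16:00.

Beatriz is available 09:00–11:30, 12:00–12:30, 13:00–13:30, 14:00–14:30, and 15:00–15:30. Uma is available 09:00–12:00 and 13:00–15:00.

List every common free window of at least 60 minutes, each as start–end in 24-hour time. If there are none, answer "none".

Beatriz ∩ Uma: 09:00–11:30, 13:00–13:30, 14:00–14:30.
Windows ≥ 60 min: 09:00–11:30.

09:00–11:30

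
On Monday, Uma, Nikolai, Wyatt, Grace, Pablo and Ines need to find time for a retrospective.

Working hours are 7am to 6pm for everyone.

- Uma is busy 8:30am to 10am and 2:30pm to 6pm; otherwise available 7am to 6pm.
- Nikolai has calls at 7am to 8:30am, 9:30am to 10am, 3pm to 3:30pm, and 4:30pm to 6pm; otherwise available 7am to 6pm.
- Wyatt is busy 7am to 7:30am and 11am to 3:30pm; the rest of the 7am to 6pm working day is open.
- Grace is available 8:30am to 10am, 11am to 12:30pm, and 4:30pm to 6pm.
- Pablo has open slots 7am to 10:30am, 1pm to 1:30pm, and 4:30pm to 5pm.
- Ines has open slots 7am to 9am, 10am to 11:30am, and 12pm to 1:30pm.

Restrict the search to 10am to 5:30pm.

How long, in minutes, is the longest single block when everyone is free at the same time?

0 minutes

Uma free within 07:00–18:00: 07:00–08:30, 10:00–14:30.
Nikolai free within 07:00–18:00: 08:30–09:30, 10:00–15:00, 15:30–16:30.
Wyatt free within 07:00–18:00: 07:30–11:00, 15:30–18:00.
Uma ∩ Nikolai: 10:00–14:30.
Uma ∩ Nikolai ∩ Wyatt: 10:00–11:00.
Uma ∩ Nikolai ∩ Wyatt ∩ Grace: (none).
Uma ∩ Nikolai ∩ Wyatt ∩ Grace ∩ Pablo: (none).
Uma ∩ Nikolai ∩ Wyatt ∩ Grace ∩ Pablo ∩ Ines: (none).
Restricted to 10:00–17:30: (none).
No common window.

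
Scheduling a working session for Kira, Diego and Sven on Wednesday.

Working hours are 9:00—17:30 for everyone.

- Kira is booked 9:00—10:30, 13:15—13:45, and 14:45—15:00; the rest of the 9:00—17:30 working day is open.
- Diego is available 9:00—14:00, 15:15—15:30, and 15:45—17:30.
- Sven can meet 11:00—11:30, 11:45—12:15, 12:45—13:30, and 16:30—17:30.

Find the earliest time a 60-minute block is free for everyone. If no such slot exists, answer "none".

16:30

Kira free within 09:00–17:30: 10:30–13:15, 13:45–14:45, 15:00–17:30.
Kira ∩ Diego: 10:30–13:15, 13:45–14:00, 15:15–15:30, 15:45–17:30.
Kira ∩ Diego ∩ Sven: 11:00–11:30, 11:45–12:15, 12:45–13:15, 16:30–17:30.
Windows ≥ 60 min: 16:30–17:30.
Earliest such window starts at 16:30.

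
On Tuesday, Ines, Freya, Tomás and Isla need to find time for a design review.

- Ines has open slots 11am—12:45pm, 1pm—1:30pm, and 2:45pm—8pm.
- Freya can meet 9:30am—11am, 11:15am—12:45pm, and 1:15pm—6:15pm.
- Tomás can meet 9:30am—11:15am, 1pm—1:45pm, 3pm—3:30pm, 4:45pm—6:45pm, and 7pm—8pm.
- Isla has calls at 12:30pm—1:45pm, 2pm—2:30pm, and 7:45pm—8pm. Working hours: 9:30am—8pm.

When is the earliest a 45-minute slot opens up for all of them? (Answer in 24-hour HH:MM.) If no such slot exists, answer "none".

Isla free within 09:30–20:00: 09:30–12:30, 13:45–14:00, 14:30–19:45.
Ines ∩ Freya: 11:15–12:45, 13:15–13:30, 14:45–18:15.
Ines ∩ Freya ∩ Tomás: 13:15–13:30, 15:00–15:30, 16:45–18:15.
Ines ∩ Freya ∩ Tomás ∩ Isla: 15:00–15:30, 16:45–18:15.
Windows ≥ 45 min: 16:45–18:15.
Earliest such window starts at 16:45.

16:45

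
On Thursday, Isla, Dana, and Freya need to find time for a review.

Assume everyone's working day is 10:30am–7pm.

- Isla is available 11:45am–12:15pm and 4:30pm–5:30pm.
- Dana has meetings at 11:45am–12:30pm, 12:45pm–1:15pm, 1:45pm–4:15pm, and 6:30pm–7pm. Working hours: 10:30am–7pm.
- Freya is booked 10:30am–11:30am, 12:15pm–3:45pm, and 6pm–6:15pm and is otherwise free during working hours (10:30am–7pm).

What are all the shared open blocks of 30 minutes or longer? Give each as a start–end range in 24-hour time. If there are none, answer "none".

Dana free within 10:30–19:00: 10:30–11:45, 12:30–12:45, 13:15–13:45, 16:15–18:30.
Freya free within 10:30–19:00: 11:30–12:15, 15:45–18:00, 18:15–19:00.
Isla ∩ Dana: 16:30–17:30.
Isla ∩ Dana ∩ Freya: 16:30–17:30.
Windows ≥ 30 min: 16:30–17:30.

16:30–17:30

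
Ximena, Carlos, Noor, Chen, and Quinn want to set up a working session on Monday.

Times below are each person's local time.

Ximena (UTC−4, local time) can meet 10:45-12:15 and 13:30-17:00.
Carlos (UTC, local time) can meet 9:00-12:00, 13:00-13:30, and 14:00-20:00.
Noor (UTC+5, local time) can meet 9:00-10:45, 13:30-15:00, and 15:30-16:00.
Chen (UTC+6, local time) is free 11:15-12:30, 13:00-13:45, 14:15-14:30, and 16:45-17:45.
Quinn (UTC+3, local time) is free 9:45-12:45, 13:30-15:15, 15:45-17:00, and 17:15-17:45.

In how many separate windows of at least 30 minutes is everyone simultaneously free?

Ximena → UTC: 14:45–16:15, 17:30–21:00.
Carlos → UTC: 09:00–12:00, 13:00–13:30, 14:00–20:00.
Noor → UTC: 04:00–05:45, 08:30–10:00, 10:30–11:00.
Chen → UTC: 05:15–06:30, 07:00–07:45, 08:15–08:30, 10:45–11:45.
Quinn → UTC: 06:45–09:45, 10:30–12:15, 12:45–14:00, 14:15–14:45.
Ximena ∩ Carlos: 14:45–16:15, 17:30–20:00.
Ximena ∩ Carlos ∩ Noor: (none).
Ximena ∩ Carlos ∩ Noor ∩ Chen: (none).
Ximena ∩ Carlos ∩ Noor ∩ Chen ∩ Quinn: (none).
Windows ≥ 30 min: (none).
That's 0 windows.

0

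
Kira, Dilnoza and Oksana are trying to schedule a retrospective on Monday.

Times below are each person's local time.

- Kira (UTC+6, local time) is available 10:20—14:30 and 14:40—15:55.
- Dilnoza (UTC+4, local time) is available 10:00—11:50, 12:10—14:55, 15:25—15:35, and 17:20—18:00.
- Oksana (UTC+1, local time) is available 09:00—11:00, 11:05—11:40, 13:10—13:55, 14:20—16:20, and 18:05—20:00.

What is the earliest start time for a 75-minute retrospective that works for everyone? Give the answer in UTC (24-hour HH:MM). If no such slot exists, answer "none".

08:40

Kira → UTC: 04:20–08:30, 08:40–09:55.
Dilnoza → UTC: 06:00–07:50, 08:10–10:55, 11:25–11:35, 13:20–14:00.
Oksana → UTC: 08:00–10:00, 10:05–10:40, 12:10–12:55, 13:20–15:20, 17:05–19:00.
Kira ∩ Dilnoza: 06:00–07:50, 08:10–08:30, 08:40–09:55.
Kira ∩ Dilnoza ∩ Oksana: 08:10–08:30, 08:40–09:55.
Windows ≥ 75 min: 08:40–09:55.
Earliest such window starts at 08:40.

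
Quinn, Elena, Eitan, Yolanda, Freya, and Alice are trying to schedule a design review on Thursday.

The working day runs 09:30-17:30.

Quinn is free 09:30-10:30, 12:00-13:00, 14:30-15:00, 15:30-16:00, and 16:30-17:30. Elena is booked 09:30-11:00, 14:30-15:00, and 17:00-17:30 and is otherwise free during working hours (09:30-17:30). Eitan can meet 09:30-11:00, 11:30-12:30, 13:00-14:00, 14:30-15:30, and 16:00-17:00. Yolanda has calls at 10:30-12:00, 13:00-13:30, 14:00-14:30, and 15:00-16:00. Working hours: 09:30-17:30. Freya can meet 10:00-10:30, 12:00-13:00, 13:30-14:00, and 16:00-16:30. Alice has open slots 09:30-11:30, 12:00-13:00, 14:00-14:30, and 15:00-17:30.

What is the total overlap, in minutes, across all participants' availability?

Elena free within 09:30–17:30: 11:00–14:30, 15:00–17:00.
Yolanda free within 09:30–17:30: 09:30–10:30, 12:00–13:00, 13:30–14:00, 14:30–15:00, 16:00–17:30.
Quinn ∩ Elena: 12:00–13:00, 15:30–16:00, 16:30–17:00.
Quinn ∩ Elena ∩ Eitan: 12:00–12:30, 16:30–17:00.
Quinn ∩ Elena ∩ Eitan ∩ Yolanda: 12:00–12:30, 16:30–17:00.
Quinn ∩ Elena ∩ Eitan ∩ Yolanda ∩ Freya: 12:00–12:30.
Quinn ∩ Elena ∩ Eitan ∩ Yolanda ∩ Freya ∩ Alice: 12:00–12:30.
Total common minutes: 30.

30 minutes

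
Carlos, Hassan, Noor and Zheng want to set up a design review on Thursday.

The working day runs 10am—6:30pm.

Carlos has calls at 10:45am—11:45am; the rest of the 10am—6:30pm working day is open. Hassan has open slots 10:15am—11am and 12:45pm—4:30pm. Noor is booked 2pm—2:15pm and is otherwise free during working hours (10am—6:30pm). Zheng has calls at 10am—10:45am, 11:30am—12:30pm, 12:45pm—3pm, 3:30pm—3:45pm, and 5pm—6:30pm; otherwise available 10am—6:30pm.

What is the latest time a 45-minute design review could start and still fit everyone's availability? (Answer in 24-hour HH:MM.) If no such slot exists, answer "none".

Carlos free within 10:00–18:30: 10:00–10:45, 11:45–18:30.
Noor free within 10:00–18:30: 10:00–14:00, 14:15–18:30.
Zheng free within 10:00–18:30: 10:45–11:30, 12:30–12:45, 15:00–15:30, 15:45–17:00.
Carlos ∩ Hassan: 10:15–10:45, 12:45–16:30.
Carlos ∩ Hassan ∩ Noor: 10:15–10:45, 12:45–14:00, 14:15–16:30.
Carlos ∩ Hassan ∩ Noor ∩ Zheng: 15:00–15:30, 15:45–16:30.
Windows ≥ 45 min: 15:45–16:30.
Latest start in the last window 15:45–16:30 is 16:30 − 45 min = 15:45.

15:45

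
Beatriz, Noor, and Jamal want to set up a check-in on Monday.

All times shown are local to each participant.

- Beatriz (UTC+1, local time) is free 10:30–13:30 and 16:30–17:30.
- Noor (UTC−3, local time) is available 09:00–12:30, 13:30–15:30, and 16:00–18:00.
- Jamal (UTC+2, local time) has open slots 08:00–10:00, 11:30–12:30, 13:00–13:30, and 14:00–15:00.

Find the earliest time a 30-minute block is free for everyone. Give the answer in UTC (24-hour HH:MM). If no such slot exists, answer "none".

Beatriz → UTC: 09:30–12:30, 15:30–16:30.
Noor → UTC: 12:00–15:30, 16:30–18:30, 19:00–21:00.
Jamal → UTC: 06:00–08:00, 09:30–10:30, 11:00–11:30, 12:00–13:00.
Beatriz ∩ Noor: 12:00–12:30.
Beatriz ∩ Noor ∩ Jamal: 12:00–12:30.
Windows ≥ 30 min: 12:00–12:30.
Earliest such window starts at 12:00.

12:00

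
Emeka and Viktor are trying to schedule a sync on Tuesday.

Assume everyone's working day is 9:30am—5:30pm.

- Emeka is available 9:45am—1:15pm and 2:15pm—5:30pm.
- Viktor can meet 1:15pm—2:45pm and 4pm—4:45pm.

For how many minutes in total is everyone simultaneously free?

75 minutes

Emeka ∩ Viktor: 14:15–14:45, 16:00–16:45.
Total common minutes: 30 + 45 = 75.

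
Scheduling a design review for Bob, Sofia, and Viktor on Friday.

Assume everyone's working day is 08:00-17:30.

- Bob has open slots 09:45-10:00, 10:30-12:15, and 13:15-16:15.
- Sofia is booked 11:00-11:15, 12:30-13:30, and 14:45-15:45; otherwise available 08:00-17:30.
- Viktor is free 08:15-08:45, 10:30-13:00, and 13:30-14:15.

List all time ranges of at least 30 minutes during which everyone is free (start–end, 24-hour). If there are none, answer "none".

Sofia free within 08:00–17:30: 08:00–11:00, 11:15–12:30, 13:30–14:45, 15:45–17:30.
Bob ∩ Sofia: 09:45–10:00, 10:30–11:00, 11:15–12:15, 13:30–14:45, 15:45–16:15.
Bob ∩ Sofia ∩ Viktor: 10:30–11:00, 11:15–12:15, 13:30–14:15.
Windows ≥ 30 min: 10:30–11:00, 11:15–12:15, 13:30–14:15.

10:30–11:00, 11:15–12:15, 13:30–14:15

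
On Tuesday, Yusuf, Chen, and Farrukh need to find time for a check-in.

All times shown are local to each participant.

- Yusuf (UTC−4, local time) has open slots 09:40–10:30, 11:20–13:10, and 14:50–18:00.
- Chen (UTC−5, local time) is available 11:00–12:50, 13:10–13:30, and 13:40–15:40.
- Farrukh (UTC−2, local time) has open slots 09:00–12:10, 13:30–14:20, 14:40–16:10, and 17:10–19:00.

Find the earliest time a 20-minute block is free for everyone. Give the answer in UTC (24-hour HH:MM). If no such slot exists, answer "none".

16:00

Yusuf → UTC: 13:40–14:30, 15:20–17:10, 18:50–22:00.
Chen → UTC: 16:00–17:50, 18:10–18:30, 18:40–20:40.
Farrukh → UTC: 11:00–14:10, 15:30–16:20, 16:40–18:10, 19:10–21:00.
Yusuf ∩ Chen: 16:00–17:10, 18:50–20:40.
Yusuf ∩ Chen ∩ Farrukh: 16:00–16:20, 16:40–17:10, 19:10–20:40.
Windows ≥ 20 min: 16:00–16:20, 16:40–17:10, 19:10–20:40.
Earliest such window starts at 16:00.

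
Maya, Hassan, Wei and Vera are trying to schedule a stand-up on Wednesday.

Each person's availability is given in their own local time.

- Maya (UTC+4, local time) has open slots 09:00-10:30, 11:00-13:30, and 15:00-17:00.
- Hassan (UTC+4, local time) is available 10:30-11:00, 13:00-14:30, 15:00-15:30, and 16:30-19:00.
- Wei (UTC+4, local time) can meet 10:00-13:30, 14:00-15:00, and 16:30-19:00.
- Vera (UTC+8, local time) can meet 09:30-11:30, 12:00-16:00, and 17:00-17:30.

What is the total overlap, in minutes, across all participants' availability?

30 minutes

Maya → UTC: 05:00–06:30, 07:00–09:30, 11:00–13:00.
Hassan → UTC: 06:30–07:00, 09:00–10:30, 11:00–11:30, 12:30–15:00.
Wei → UTC: 06:00–09:30, 10:00–11:00, 12:30–15:00.
Vera → UTC: 01:30–03:30, 04:00–08:00, 09:00–09:30.
Maya ∩ Hassan: 09:00–09:30, 11:00–11:30, 12:30–13:00.
Maya ∩ Hassan ∩ Wei: 09:00–09:30, 12:30–13:00.
Maya ∩ Hassan ∩ Wei ∩ Vera: 09:00–09:30.
Total common minutes: 30.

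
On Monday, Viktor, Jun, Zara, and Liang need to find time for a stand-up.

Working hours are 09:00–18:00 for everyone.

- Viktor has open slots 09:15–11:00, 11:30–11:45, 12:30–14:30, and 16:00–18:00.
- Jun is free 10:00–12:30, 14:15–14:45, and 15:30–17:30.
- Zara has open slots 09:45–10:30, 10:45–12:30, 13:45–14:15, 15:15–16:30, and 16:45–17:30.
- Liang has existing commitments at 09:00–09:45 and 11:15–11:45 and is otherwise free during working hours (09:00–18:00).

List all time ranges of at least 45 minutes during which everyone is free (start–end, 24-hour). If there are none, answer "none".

Liang free within 09:00–18:00: 09:45–11:15, 11:45–18:00.
Viktor ∩ Jun: 10:00–11:00, 11:30–11:45, 14:15–14:30, 16:00–17:30.
Viktor ∩ Jun ∩ Zara: 10:00–10:30, 10:45–11:00, 11:30–11:45, 16:00–16:30, 16:45–17:30.
Viktor ∩ Jun ∩ Zara ∩ Liang: 10:00–10:30, 10:45–11:00, 16:00–16:30, 16:45–17:30.
Windows ≥ 45 min: 16:45–17:30.

16:45–17:30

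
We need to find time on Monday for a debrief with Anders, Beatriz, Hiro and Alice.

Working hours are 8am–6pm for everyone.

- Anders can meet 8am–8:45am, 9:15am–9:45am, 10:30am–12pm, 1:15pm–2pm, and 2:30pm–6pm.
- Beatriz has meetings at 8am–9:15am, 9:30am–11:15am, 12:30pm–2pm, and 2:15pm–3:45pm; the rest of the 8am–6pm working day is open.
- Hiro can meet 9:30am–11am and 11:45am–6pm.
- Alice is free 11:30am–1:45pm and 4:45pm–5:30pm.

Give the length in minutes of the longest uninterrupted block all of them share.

Beatriz free within 08:00–18:00: 09:15–09:30, 11:15–12:30, 14:00–14:15, 15:45–18:00.
Anders ∩ Beatriz: 09:15–09:30, 11:15–12:00, 15:45–18:00.
Anders ∩ Beatriz ∩ Hiro: 11:45–12:00, 15:45–18:00.
Anders ∩ Beatriz ∩ Hiro ∩ Alice: 11:45–12:00, 16:45–17:30.
Common window lengths: 15, 45 min; longest is 45.

45 minutes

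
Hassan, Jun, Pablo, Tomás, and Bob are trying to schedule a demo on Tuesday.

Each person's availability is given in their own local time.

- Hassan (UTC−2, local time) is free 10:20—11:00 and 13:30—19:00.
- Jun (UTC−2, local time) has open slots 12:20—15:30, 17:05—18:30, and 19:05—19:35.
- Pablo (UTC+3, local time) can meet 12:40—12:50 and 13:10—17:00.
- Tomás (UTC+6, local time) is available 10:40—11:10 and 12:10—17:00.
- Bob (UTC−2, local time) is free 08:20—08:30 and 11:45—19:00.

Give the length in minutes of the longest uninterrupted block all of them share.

Hassan → UTC: 12:20–13:00, 15:30–21:00.
Jun → UTC: 14:20–17:30, 19:05–20:30, 21:05–21:35.
Pablo → UTC: 09:40–09:50, 10:10–14:00.
Tomás → UTC: 04:40–05:10, 06:10–11:00.
Bob → UTC: 10:20–10:30, 13:45–21:00.
Hassan ∩ Jun: 15:30–17:30, 19:05–20:30.
Hassan ∩ Jun ∩ Pablo: (none).
Hassan ∩ Jun ∩ Pablo ∩ Tomás: (none).
Hassan ∩ Jun ∩ Pablo ∩ Tomás ∩ Bob: (none).
No common window.

0 minutes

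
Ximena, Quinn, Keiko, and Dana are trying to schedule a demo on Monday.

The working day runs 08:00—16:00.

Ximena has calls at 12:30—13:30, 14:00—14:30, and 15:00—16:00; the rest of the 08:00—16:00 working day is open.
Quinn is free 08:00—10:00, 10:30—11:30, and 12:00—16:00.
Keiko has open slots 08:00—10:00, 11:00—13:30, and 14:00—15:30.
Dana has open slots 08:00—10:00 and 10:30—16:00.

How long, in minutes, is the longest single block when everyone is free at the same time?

120 minutes

Ximena free within 08:00–16:00: 08:00–12:30, 13:30–14:00, 14:30–15:00.
Ximena ∩ Quinn: 08:00–10:00, 10:30–11:30, 12:00–12:30, 13:30–14:00, 14:30–15:00.
Ximena ∩ Quinn ∩ Keiko: 08:00–10:00, 11:00–11:30, 12:00–12:30, 14:30–15:00.
Ximena ∩ Quinn ∩ Keiko ∩ Dana: 08:00–10:00, 11:00–11:30, 12:00–12:30, 14:30–15:00.
Common window lengths: 120, 30, 30, 30 min; longest is 120.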